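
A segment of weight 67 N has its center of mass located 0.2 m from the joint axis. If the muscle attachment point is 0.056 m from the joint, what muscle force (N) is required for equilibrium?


F_muscle = W * d_load / d_muscle
F_muscle = 67 * 0.2 / 0.056
Numerator = 13.4000
F_muscle = 239.2857


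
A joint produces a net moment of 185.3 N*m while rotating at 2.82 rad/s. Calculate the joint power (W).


P = M * omega
P = 185.3 * 2.82
P = 522.5460


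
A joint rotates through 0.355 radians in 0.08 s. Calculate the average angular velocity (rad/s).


omega = delta_theta / delta_t
omega = 0.355 / 0.08
omega = 4.4375


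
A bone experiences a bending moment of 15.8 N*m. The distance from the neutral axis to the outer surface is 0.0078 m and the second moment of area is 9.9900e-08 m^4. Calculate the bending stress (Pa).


sigma = M * c / I
sigma = 15.8 * 0.0078 / 9.9900e-08
M * c = 0.1232
sigma = 1.2336e+06


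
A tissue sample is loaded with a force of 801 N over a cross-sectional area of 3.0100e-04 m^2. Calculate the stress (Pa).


stress = F / A
stress = 801 / 3.0100e-04
stress = 2.6611e+06


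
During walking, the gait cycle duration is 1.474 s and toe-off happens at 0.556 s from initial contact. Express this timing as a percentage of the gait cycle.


pct = (event_time / cycle_time) * 100
pct = (0.556 / 1.474) * 100
ratio = 0.3772
pct = 37.7205


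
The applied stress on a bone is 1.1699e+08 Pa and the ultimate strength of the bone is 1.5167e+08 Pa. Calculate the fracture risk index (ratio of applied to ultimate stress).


FRI = applied / ultimate
FRI = 1.1699e+08 / 1.5167e+08
FRI = 0.7713


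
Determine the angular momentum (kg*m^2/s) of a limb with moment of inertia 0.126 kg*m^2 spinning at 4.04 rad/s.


L = I * omega
L = 0.126 * 4.04
L = 0.5090


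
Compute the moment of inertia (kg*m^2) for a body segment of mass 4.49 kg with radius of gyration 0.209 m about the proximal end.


I = m * k^2
I = 4.49 * 0.209^2
k^2 = 0.0437
I = 0.1961


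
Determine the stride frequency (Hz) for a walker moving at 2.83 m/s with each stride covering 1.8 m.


f = v / stride_length
f = 2.83 / 1.8
f = 1.5722


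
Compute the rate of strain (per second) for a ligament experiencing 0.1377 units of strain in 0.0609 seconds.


strain_rate = delta_strain / delta_t
strain_rate = 0.1377 / 0.0609
strain_rate = 2.2611


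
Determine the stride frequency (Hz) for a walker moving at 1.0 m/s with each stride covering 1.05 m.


f = v / stride_length
f = 1.0 / 1.05
f = 0.9524


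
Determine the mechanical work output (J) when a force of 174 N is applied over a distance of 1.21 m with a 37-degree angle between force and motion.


W = F * d * cos(theta)
theta = 37 deg = 0.6458 rad
cos(theta) = 0.7986
W = 174 * 1.21 * 0.7986
W = 168.1447


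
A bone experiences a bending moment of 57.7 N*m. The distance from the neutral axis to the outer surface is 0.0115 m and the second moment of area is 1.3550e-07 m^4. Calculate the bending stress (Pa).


sigma = M * c / I
sigma = 57.7 * 0.0115 / 1.3550e-07
M * c = 0.6635
sigma = 4.8970e+06


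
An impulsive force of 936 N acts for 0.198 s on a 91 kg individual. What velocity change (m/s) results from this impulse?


J = F * dt = 936 * 0.198 = 185.3280 N*s
delta_v = J / m
delta_v = 185.3280 / 91
delta_v = 2.0366


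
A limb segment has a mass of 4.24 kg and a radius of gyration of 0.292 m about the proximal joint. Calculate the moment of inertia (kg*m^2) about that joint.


I = m * k^2
I = 4.24 * 0.292^2
k^2 = 0.0853
I = 0.3615


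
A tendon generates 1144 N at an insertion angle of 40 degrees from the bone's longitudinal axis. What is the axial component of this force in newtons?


F_eff = F_tendon * cos(theta)
theta = 40 deg = 0.6981 rad
cos(theta) = 0.7660
F_eff = 1144 * 0.7660
F_eff = 876.3548


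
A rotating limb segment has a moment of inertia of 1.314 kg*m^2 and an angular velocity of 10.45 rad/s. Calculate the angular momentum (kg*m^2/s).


L = I * omega
L = 1.314 * 10.45
L = 13.7313


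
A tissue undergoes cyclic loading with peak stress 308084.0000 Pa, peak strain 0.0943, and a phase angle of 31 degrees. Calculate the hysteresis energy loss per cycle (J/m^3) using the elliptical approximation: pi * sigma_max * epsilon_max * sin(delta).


E_loss = pi * sigma_max * epsilon_max * sin(delta)
delta = 31 deg = 0.5411 rad
sin(delta) = 0.5150
E_loss = pi * 308084.0000 * 0.0943 * 0.5150
E_loss = 47007.8129


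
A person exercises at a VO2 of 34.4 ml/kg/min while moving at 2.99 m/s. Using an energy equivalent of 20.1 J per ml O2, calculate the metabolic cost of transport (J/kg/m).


Power per kg = VO2 * 20.1 / 60
Power per kg = 34.4 * 20.1 / 60 = 11.5240 W/kg
Cost = power_per_kg / speed
Cost = 11.5240 / 2.99
Cost = 3.8542


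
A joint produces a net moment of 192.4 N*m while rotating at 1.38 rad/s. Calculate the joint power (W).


P = M * omega
P = 192.4 * 1.38
P = 265.5120


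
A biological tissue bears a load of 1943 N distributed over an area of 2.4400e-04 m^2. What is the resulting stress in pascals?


stress = F / A
stress = 1943 / 2.4400e-04
stress = 7.9631e+06


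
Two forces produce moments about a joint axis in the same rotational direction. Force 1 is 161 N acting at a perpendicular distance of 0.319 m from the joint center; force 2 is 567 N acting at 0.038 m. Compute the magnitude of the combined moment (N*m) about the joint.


M = F1 * d1 + F2 * d2
M = 161 * 0.319 + 567 * 0.038
M = 51.3590 + 21.5460
M = 72.9050


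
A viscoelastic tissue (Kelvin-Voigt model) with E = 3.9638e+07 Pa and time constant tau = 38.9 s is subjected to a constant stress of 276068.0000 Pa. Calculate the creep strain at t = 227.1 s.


epsilon(t) = (sigma/E) * (1 - exp(-t/tau))
sigma/E = 276068.0000 / 3.9638e+07 = 0.0070
exp(-t/tau) = exp(-227.1 / 38.9) = 0.0029
epsilon = 0.0070 * (1 - 0.0029)
epsilon = 0.0069


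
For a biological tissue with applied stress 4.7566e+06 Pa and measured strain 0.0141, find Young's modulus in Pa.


E = stress / strain
E = 4.7566e+06 / 0.0141
E = 3.3735e+08


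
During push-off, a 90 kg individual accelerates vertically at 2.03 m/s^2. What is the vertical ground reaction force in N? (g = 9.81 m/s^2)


GRF = m * (g + a)
GRF = 90 * (9.81 + 2.03)
GRF = 90 * 11.8400
GRF = 1065.6000


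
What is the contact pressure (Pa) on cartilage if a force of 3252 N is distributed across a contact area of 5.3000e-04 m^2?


P = F / A
P = 3252 / 5.3000e-04
P = 6.1358e+06


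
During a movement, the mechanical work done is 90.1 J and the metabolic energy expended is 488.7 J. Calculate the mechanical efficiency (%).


eta = (W_mech / E_meta) * 100
eta = (90.1 / 488.7) * 100
ratio = 0.1844
eta = 18.4367


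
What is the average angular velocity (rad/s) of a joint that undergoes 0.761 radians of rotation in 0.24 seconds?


omega = delta_theta / delta_t
omega = 0.761 / 0.24
omega = 3.1708


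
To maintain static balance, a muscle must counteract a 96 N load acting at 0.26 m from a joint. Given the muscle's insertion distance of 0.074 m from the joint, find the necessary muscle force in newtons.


F_muscle = W * d_load / d_muscle
F_muscle = 96 * 0.26 / 0.074
Numerator = 24.9600
F_muscle = 337.2973


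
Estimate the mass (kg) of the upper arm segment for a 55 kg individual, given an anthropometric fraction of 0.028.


m_segment = body_mass * fraction
m_segment = 55 * 0.028
m_segment = 1.5400


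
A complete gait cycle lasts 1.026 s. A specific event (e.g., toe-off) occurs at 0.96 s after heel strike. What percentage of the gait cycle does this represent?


pct = (event_time / cycle_time) * 100
pct = (0.96 / 1.026) * 100
ratio = 0.9357
pct = 93.5673


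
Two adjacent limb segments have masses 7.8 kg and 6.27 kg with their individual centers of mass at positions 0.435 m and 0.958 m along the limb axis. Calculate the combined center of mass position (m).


COM = (m1*x1 + m2*x2) / (m1 + m2)
COM = (7.8*0.435 + 6.27*0.958) / (7.8 + 6.27)
Numerator = 9.3997
Denominator = 14.0700
COM = 0.6681


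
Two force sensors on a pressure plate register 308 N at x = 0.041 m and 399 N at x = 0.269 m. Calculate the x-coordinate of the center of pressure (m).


COP_x = (F1*x1 + F2*x2) / (F1 + F2)
COP_x = (308*0.041 + 399*0.269) / (308 + 399)
Numerator = 119.9590
Denominator = 707
COP_x = 0.1697


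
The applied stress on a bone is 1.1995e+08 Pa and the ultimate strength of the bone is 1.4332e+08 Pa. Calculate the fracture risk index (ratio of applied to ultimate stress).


FRI = applied / ultimate
FRI = 1.1995e+08 / 1.4332e+08
FRI = 0.8369


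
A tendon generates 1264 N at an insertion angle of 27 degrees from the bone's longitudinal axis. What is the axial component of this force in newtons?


F_eff = F_tendon * cos(theta)
theta = 27 deg = 0.4712 rad
cos(theta) = 0.8910
F_eff = 1264 * 0.8910
F_eff = 1126.2322


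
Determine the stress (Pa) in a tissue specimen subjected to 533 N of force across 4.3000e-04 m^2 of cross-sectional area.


stress = F / A
stress = 533 / 4.3000e-04
stress = 1.2395e+06


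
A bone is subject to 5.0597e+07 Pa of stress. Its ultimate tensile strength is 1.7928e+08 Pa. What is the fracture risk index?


FRI = applied / ultimate
FRI = 5.0597e+07 / 1.7928e+08
FRI = 0.2822


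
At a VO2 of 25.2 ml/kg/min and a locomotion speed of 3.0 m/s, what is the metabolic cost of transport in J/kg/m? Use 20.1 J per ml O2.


Power per kg = VO2 * 20.1 / 60
Power per kg = 25.2 * 20.1 / 60 = 8.4420 W/kg
Cost = power_per_kg / speed
Cost = 8.4420 / 3.0
Cost = 2.8140


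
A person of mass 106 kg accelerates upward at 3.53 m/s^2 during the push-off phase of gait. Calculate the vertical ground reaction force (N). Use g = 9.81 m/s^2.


GRF = m * (g + a)
GRF = 106 * (9.81 + 3.53)
GRF = 106 * 13.3400
GRF = 1414.0400


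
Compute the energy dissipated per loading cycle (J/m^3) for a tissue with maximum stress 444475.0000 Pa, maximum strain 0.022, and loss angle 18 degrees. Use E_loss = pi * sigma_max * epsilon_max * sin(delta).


E_loss = pi * sigma_max * epsilon_max * sin(delta)
delta = 18 deg = 0.3142 rad
sin(delta) = 0.3090
E_loss = pi * 444475.0000 * 0.022 * 0.3090
E_loss = 9492.9732


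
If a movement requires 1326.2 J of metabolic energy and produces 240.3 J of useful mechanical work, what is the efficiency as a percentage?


eta = (W_mech / E_meta) * 100
eta = (240.3 / 1326.2) * 100
ratio = 0.1812
eta = 18.1194


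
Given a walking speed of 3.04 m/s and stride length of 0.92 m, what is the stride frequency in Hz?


f = v / stride_length
f = 3.04 / 0.92
f = 3.3043


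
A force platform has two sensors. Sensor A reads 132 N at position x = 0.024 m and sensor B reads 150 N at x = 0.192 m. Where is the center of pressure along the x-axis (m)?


COP_x = (F1*x1 + F2*x2) / (F1 + F2)
COP_x = (132*0.024 + 150*0.192) / (132 + 150)
Numerator = 31.9680
Denominator = 282
COP_x = 0.1134


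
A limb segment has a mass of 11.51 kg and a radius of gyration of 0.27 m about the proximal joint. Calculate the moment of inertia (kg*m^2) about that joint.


I = m * k^2
I = 11.51 * 0.27^2
k^2 = 0.0729
I = 0.8391


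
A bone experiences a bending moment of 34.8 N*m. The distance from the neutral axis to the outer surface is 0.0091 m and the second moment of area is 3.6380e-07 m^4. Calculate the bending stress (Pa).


sigma = M * c / I
sigma = 34.8 * 0.0091 / 3.6380e-07
M * c = 0.3167
sigma = 870478.2848


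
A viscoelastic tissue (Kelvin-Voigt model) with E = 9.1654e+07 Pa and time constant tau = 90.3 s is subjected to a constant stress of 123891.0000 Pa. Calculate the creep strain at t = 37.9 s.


epsilon(t) = (sigma/E) * (1 - exp(-t/tau))
sigma/E = 123891.0000 / 9.1654e+07 = 0.0014
exp(-t/tau) = exp(-37.9 / 90.3) = 0.6572
epsilon = 0.0014 * (1 - 0.6572)
epsilon = 4.6332e-04


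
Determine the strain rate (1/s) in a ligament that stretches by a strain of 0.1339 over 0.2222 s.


strain_rate = delta_strain / delta_t
strain_rate = 0.1339 / 0.2222
strain_rate = 0.6026


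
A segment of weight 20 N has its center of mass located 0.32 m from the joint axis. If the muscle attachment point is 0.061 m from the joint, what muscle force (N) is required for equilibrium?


F_muscle = W * d_load / d_muscle
F_muscle = 20 * 0.32 / 0.061
Numerator = 6.4000
F_muscle = 104.9180


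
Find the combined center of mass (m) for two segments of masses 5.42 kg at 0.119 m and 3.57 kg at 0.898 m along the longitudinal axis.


COM = (m1*x1 + m2*x2) / (m1 + m2)
COM = (5.42*0.119 + 3.57*0.898) / (5.42 + 3.57)
Numerator = 3.8508
Denominator = 8.9900
COM = 0.4283


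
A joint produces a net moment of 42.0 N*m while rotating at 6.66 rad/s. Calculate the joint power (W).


P = M * omega
P = 42.0 * 6.66
P = 279.7200


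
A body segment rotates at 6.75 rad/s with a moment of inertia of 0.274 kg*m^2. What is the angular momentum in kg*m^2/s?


L = I * omega
L = 0.274 * 6.75
L = 1.8495


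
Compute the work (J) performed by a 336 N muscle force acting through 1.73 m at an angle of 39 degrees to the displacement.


W = F * d * cos(theta)
theta = 39 deg = 0.6807 rad
cos(theta) = 0.7771
W = 336 * 1.73 * 0.7771
W = 451.7394


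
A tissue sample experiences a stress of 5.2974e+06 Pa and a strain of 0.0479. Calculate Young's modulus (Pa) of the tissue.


E = stress / strain
E = 5.2974e+06 / 0.0479
E = 1.1059e+08


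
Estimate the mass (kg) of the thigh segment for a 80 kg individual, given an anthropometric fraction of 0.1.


m_segment = body_mass * fraction
m_segment = 80 * 0.1
m_segment = 8.0000


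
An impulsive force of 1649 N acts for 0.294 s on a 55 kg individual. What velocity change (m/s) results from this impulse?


J = F * dt = 1649 * 0.294 = 484.8060 N*s
delta_v = J / m
delta_v = 484.8060 / 55
delta_v = 8.8147


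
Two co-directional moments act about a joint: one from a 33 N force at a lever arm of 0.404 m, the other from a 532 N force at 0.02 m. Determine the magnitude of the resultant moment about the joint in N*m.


M = F1 * d1 + F2 * d2
M = 33 * 0.404 + 532 * 0.02
M = 13.3320 + 10.6400
M = 23.9720


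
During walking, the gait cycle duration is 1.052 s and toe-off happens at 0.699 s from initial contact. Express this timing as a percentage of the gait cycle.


pct = (event_time / cycle_time) * 100
pct = (0.699 / 1.052) * 100
ratio = 0.6644
pct = 66.4449


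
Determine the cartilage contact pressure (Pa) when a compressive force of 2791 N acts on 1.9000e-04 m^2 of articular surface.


P = F / A
P = 2791 / 1.9000e-04
P = 1.4689e+07


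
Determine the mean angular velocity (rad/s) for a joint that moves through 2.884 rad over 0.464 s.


omega = delta_theta / delta_t
omega = 2.884 / 0.464
omega = 6.2155


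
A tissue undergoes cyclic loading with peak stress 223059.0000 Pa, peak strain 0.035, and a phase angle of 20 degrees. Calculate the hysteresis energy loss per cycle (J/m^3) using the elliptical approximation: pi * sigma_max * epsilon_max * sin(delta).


E_loss = pi * sigma_max * epsilon_max * sin(delta)
delta = 20 deg = 0.3491 rad
sin(delta) = 0.3420
E_loss = pi * 223059.0000 * 0.035 * 0.3420
E_loss = 8388.5974


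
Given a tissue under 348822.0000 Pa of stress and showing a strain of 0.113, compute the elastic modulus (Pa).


E = stress / strain
E = 348822.0000 / 0.113
E = 3.0869e+06


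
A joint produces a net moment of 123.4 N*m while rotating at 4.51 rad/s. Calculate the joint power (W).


P = M * omega
P = 123.4 * 4.51
P = 556.5340


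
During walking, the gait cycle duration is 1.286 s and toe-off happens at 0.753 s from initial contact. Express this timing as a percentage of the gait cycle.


pct = (event_time / cycle_time) * 100
pct = (0.753 / 1.286) * 100
ratio = 0.5855
pct = 58.5537


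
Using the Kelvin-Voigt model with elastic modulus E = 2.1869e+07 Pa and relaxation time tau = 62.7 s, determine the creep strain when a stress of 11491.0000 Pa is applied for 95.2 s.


epsilon(t) = (sigma/E) * (1 - exp(-t/tau))
sigma/E = 11491.0000 / 2.1869e+07 = 5.2545e-04
exp(-t/tau) = exp(-95.2 / 62.7) = 0.2191
epsilon = 5.2545e-04 * (1 - 0.2191)
epsilon = 4.1033e-04


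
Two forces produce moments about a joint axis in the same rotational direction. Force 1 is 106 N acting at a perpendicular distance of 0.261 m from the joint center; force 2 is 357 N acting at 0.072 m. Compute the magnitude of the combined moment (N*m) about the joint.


M = F1 * d1 + F2 * d2
M = 106 * 0.261 + 357 * 0.072
M = 27.6660 + 25.7040
M = 53.3700


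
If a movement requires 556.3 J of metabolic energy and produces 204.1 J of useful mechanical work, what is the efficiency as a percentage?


eta = (W_mech / E_meta) * 100
eta = (204.1 / 556.3) * 100
ratio = 0.3669
eta = 36.6888


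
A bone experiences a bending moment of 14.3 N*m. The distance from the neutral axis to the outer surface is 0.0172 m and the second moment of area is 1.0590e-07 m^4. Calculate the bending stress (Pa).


sigma = M * c / I
sigma = 14.3 * 0.0172 / 1.0590e-07
M * c = 0.2460
sigma = 2.3226e+06


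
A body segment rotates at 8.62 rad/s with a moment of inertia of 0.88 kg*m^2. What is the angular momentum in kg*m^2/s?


L = I * omega
L = 0.88 * 8.62
L = 7.5856


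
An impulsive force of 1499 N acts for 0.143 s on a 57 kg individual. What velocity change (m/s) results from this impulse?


J = F * dt = 1499 * 0.143 = 214.3570 N*s
delta_v = J / m
delta_v = 214.3570 / 57
delta_v = 3.7606


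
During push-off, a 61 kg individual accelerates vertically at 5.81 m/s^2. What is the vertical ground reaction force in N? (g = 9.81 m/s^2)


GRF = m * (g + a)
GRF = 61 * (9.81 + 5.81)
GRF = 61 * 15.6200
GRF = 952.8200


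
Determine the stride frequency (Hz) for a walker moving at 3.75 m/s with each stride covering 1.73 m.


f = v / stride_length
f = 3.75 / 1.73
f = 2.1676


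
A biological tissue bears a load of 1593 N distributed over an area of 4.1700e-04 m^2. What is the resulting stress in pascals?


stress = F / A
stress = 1593 / 4.1700e-04
stress = 3.8201e+06


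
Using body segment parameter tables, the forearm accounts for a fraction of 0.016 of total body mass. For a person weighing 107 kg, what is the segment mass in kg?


m_segment = body_mass * fraction
m_segment = 107 * 0.016
m_segment = 1.7120


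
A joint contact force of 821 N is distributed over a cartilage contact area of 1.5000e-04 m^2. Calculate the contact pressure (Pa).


P = F / A
P = 821 / 1.5000e-04
P = 5.4733e+06


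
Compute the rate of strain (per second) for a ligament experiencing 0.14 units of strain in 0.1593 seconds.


strain_rate = delta_strain / delta_t
strain_rate = 0.14 / 0.1593
strain_rate = 0.8788


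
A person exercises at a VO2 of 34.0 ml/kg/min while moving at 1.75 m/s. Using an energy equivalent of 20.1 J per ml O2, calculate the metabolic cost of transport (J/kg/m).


Power per kg = VO2 * 20.1 / 60
Power per kg = 34.0 * 20.1 / 60 = 11.3900 W/kg
Cost = power_per_kg / speed
Cost = 11.3900 / 1.75
Cost = 6.5086


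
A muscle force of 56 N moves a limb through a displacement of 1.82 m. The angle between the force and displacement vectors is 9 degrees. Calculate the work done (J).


W = F * d * cos(theta)
theta = 9 deg = 0.1571 rad
cos(theta) = 0.9877
W = 56 * 1.82 * 0.9877
W = 100.6652


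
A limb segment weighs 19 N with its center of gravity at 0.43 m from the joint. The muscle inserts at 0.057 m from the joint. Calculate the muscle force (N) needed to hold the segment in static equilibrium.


F_muscle = W * d_load / d_muscle
F_muscle = 19 * 0.43 / 0.057
Numerator = 8.1700
F_muscle = 143.3333


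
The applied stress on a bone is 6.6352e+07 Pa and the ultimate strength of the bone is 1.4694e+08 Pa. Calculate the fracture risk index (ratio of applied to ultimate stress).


FRI = applied / ultimate
FRI = 6.6352e+07 / 1.4694e+08
FRI = 0.4516


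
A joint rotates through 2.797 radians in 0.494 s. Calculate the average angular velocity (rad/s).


omega = delta_theta / delta_t
omega = 2.797 / 0.494
omega = 5.6619


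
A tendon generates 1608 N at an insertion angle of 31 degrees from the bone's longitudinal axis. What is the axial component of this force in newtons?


F_eff = F_tendon * cos(theta)
theta = 31 deg = 0.5411 rad
cos(theta) = 0.8572
F_eff = 1608 * 0.8572
F_eff = 1378.3250


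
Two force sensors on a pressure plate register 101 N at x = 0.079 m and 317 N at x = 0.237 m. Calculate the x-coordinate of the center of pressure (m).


COP_x = (F1*x1 + F2*x2) / (F1 + F2)
COP_x = (101*0.079 + 317*0.237) / (101 + 317)
Numerator = 83.1080
Denominator = 418
COP_x = 0.1988


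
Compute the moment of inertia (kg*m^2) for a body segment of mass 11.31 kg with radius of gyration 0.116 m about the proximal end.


I = m * k^2
I = 11.31 * 0.116^2
k^2 = 0.0135
I = 0.1522


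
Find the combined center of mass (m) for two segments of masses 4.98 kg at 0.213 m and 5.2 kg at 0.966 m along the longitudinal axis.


COM = (m1*x1 + m2*x2) / (m1 + m2)
COM = (4.98*0.213 + 5.2*0.966) / (4.98 + 5.2)
Numerator = 6.0839
Denominator = 10.1800
COM = 0.5976


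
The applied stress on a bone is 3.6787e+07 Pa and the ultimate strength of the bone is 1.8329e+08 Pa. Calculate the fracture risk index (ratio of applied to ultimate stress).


FRI = applied / ultimate
FRI = 3.6787e+07 / 1.8329e+08
FRI = 0.2007


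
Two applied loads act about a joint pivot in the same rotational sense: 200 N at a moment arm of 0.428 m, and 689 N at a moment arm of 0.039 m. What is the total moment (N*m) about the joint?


M = F1 * d1 + F2 * d2
M = 200 * 0.428 + 689 * 0.039
M = 85.6000 + 26.8710
M = 112.4710


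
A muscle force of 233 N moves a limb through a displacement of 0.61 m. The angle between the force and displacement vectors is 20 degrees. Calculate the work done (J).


W = F * d * cos(theta)
theta = 20 deg = 0.3491 rad
cos(theta) = 0.9397
W = 233 * 0.61 * 0.9397
W = 133.5585


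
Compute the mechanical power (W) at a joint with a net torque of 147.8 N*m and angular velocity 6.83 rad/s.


P = M * omega
P = 147.8 * 6.83
P = 1009.4740


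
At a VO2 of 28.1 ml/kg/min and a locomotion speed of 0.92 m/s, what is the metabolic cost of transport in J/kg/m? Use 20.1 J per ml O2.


Power per kg = VO2 * 20.1 / 60
Power per kg = 28.1 * 20.1 / 60 = 9.4135 W/kg
Cost = power_per_kg / speed
Cost = 9.4135 / 0.92
Cost = 10.2321


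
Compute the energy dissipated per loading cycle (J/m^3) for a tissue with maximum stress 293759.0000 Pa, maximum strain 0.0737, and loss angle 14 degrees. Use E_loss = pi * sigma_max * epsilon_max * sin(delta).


E_loss = pi * sigma_max * epsilon_max * sin(delta)
delta = 14 deg = 0.2443 rad
sin(delta) = 0.2419
E_loss = pi * 293759.0000 * 0.0737 * 0.2419
E_loss = 16454.4632


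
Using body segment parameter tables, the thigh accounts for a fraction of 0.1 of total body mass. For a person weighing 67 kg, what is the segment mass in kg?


m_segment = body_mass * fraction
m_segment = 67 * 0.1
m_segment = 6.7000


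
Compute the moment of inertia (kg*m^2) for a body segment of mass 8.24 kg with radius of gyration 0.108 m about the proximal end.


I = m * k^2
I = 8.24 * 0.108^2
k^2 = 0.0117
I = 0.0961


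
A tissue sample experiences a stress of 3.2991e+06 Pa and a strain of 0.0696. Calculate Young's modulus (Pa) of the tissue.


E = stress / strain
E = 3.2991e+06 / 0.0696
E = 4.7401e+07


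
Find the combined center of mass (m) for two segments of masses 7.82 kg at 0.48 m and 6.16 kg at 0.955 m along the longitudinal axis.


COM = (m1*x1 + m2*x2) / (m1 + m2)
COM = (7.82*0.48 + 6.16*0.955) / (7.82 + 6.16)
Numerator = 9.6364
Denominator = 13.9800
COM = 0.6893


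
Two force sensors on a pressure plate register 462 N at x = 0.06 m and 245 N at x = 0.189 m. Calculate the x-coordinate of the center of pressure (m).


COP_x = (F1*x1 + F2*x2) / (F1 + F2)
COP_x = (462*0.06 + 245*0.189) / (462 + 245)
Numerator = 74.0250
Denominator = 707
COP_x = 0.1047


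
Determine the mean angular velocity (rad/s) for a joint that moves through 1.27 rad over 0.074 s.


omega = delta_theta / delta_t
omega = 1.27 / 0.074
omega = 17.1622


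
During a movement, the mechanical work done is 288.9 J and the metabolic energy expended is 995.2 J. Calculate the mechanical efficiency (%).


eta = (W_mech / E_meta) * 100
eta = (288.9 / 995.2) * 100
ratio = 0.2903
eta = 29.0293


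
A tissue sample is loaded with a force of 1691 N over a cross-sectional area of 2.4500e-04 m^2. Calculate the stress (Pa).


stress = F / A
stress = 1691 / 2.4500e-04
stress = 6.9020e+06


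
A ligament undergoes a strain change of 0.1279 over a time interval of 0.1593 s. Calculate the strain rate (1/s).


strain_rate = delta_strain / delta_t
strain_rate = 0.1279 / 0.1593
strain_rate = 0.8029


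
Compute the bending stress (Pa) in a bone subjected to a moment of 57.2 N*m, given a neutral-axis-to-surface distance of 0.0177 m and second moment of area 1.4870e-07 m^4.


sigma = M * c / I
sigma = 57.2 * 0.0177 / 1.4870e-07
M * c = 1.0124
sigma = 6.8086e+06


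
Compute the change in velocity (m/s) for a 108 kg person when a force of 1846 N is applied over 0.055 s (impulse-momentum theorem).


J = F * dt = 1846 * 0.055 = 101.5300 N*s
delta_v = J / m
delta_v = 101.5300 / 108
delta_v = 0.9401


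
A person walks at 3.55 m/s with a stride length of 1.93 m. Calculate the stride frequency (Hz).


f = v / stride_length
f = 3.55 / 1.93
f = 1.8394


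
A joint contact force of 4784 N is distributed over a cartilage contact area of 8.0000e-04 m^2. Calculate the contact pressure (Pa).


P = F / A
P = 4784 / 8.0000e-04
P = 5.9800e+06


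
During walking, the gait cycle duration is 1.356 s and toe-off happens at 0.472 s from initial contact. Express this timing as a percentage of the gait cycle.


pct = (event_time / cycle_time) * 100
pct = (0.472 / 1.356) * 100
ratio = 0.3481
pct = 34.8083


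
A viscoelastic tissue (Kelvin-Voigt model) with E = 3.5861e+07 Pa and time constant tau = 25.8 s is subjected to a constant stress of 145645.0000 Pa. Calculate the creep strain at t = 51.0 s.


epsilon(t) = (sigma/E) * (1 - exp(-t/tau))
sigma/E = 145645.0000 / 3.5861e+07 = 0.0041
exp(-t/tau) = exp(-51.0 / 25.8) = 0.1385
epsilon = 0.0041 * (1 - 0.1385)
epsilon = 0.0035


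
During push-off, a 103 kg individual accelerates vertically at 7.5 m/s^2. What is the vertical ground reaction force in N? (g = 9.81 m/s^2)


GRF = m * (g + a)
GRF = 103 * (9.81 + 7.5)
GRF = 103 * 17.3100
GRF = 1782.9300


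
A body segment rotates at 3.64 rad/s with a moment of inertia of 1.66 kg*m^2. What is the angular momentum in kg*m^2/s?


L = I * omega
L = 1.66 * 3.64
L = 6.0424


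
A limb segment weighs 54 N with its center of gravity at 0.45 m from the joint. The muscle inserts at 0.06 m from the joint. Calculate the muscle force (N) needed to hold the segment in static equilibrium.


F_muscle = W * d_load / d_muscle
F_muscle = 54 * 0.45 / 0.06
Numerator = 24.3000
F_muscle = 405.0000


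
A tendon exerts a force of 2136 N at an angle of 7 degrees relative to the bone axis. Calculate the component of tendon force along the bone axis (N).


F_eff = F_tendon * cos(theta)
theta = 7 deg = 0.1222 rad
cos(theta) = 0.9925
F_eff = 2136 * 0.9925
F_eff = 2120.0786


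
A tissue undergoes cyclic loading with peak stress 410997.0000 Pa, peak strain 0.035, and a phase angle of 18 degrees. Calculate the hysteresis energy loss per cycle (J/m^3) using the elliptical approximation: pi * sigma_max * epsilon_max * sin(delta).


E_loss = pi * sigma_max * epsilon_max * sin(delta)
delta = 18 deg = 0.3142 rad
sin(delta) = 0.3090
E_loss = pi * 410997.0000 * 0.035 * 0.3090
E_loss = 13964.9355


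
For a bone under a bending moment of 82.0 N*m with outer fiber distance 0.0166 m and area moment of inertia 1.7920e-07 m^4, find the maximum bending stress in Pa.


sigma = M * c / I
sigma = 82.0 * 0.0166 / 1.7920e-07
M * c = 1.3612
sigma = 7.5960e+06


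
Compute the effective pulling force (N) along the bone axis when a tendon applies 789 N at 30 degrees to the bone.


F_eff = F_tendon * cos(theta)
theta = 30 deg = 0.5236 rad
cos(theta) = 0.8660
F_eff = 789 * 0.8660
F_eff = 683.2940


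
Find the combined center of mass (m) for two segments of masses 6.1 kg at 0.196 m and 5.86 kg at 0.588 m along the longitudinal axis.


COM = (m1*x1 + m2*x2) / (m1 + m2)
COM = (6.1*0.196 + 5.86*0.588) / (6.1 + 5.86)
Numerator = 4.6413
Denominator = 11.9600
COM = 0.3881


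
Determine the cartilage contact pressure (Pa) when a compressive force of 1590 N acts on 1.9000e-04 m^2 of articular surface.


P = F / A
P = 1590 / 1.9000e-04
P = 8.3684e+06


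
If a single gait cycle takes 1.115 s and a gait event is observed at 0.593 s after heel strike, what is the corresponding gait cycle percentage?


pct = (event_time / cycle_time) * 100
pct = (0.593 / 1.115) * 100
ratio = 0.5318
pct = 53.1839


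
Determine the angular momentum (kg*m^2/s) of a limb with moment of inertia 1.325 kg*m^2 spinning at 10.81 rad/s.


L = I * omega
L = 1.325 * 10.81
L = 14.3232


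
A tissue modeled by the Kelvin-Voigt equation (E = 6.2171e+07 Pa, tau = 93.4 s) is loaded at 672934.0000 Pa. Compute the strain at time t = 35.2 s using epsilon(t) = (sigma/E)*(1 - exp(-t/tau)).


epsilon(t) = (sigma/E) * (1 - exp(-t/tau))
sigma/E = 672934.0000 / 6.2171e+07 = 0.0108
exp(-t/tau) = exp(-35.2 / 93.4) = 0.6860
epsilon = 0.0108 * (1 - 0.6860)
epsilon = 0.0034


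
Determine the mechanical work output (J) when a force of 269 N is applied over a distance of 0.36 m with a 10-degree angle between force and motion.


W = F * d * cos(theta)
theta = 10 deg = 0.1745 rad
cos(theta) = 0.9848
W = 269 * 0.36 * 0.9848
W = 95.3688


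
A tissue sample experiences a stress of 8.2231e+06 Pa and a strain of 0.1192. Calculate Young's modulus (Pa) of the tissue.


E = stress / strain
E = 8.2231e+06 / 0.1192
E = 6.8986e+07


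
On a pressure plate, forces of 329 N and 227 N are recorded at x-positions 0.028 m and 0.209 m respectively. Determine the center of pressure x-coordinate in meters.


COP_x = (F1*x1 + F2*x2) / (F1 + F2)
COP_x = (329*0.028 + 227*0.209) / (329 + 227)
Numerator = 56.6550
Denominator = 556
COP_x = 0.1019


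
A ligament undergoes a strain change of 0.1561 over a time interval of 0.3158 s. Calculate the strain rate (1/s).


strain_rate = delta_strain / delta_t
strain_rate = 0.1561 / 0.3158
strain_rate = 0.4943


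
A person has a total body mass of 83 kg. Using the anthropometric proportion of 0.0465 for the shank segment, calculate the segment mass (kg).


m_segment = body_mass * fraction
m_segment = 83 * 0.0465
m_segment = 3.8595


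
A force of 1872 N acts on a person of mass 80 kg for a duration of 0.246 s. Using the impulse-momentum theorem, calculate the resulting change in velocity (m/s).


J = F * dt = 1872 * 0.246 = 460.5120 N*s
delta_v = J / m
delta_v = 460.5120 / 80
delta_v = 5.7564


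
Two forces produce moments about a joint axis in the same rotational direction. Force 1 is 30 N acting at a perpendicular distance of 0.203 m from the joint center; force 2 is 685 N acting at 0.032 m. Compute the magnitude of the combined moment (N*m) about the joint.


M = F1 * d1 + F2 * d2
M = 30 * 0.203 + 685 * 0.032
M = 6.0900 + 21.9200
M = 28.0100


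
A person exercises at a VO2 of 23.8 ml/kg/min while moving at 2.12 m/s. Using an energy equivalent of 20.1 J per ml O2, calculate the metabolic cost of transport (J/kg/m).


Power per kg = VO2 * 20.1 / 60
Power per kg = 23.8 * 20.1 / 60 = 7.9730 W/kg
Cost = power_per_kg / speed
Cost = 7.9730 / 2.12
Cost = 3.7608


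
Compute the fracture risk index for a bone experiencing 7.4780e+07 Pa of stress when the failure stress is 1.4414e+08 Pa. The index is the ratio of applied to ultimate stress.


FRI = applied / ultimate
FRI = 7.4780e+07 / 1.4414e+08
FRI = 0.5188


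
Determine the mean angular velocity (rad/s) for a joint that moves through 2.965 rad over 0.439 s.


omega = delta_theta / delta_t
omega = 2.965 / 0.439
omega = 6.7540


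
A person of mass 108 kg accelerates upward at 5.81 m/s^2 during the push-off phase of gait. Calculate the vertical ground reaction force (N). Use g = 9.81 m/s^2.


GRF = m * (g + a)
GRF = 108 * (9.81 + 5.81)
GRF = 108 * 15.6200
GRF = 1686.9600


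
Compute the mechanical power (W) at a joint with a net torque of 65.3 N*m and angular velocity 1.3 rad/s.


P = M * omega
P = 65.3 * 1.3
P = 84.8900


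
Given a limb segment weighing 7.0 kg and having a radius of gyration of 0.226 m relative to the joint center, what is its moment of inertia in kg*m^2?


I = m * k^2
I = 7.0 * 0.226^2
k^2 = 0.0511
I = 0.3575


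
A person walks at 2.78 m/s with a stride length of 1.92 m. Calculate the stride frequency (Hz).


f = v / stride_length
f = 2.78 / 1.92
f = 1.4479


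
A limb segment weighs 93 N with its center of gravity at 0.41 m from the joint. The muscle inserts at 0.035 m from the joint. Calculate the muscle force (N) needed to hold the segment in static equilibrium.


F_muscle = W * d_load / d_muscle
F_muscle = 93 * 0.41 / 0.035
Numerator = 38.1300
F_muscle = 1089.4286


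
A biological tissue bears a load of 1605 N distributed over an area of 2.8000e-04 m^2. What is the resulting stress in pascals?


stress = F / A
stress = 1605 / 2.8000e-04
stress = 5.7321e+06


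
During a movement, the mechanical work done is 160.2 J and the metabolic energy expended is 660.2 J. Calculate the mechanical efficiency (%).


eta = (W_mech / E_meta) * 100
eta = (160.2 / 660.2) * 100
ratio = 0.2427
eta = 24.2654


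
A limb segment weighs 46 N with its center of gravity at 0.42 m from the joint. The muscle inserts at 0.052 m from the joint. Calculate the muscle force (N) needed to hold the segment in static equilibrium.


F_muscle = W * d_load / d_muscle
F_muscle = 46 * 0.42 / 0.052
Numerator = 19.3200
F_muscle = 371.5385


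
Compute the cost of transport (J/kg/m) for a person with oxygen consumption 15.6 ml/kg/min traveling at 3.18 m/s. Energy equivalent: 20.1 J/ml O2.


Power per kg = VO2 * 20.1 / 60
Power per kg = 15.6 * 20.1 / 60 = 5.2260 W/kg
Cost = power_per_kg / speed
Cost = 5.2260 / 3.18
Cost = 1.6434


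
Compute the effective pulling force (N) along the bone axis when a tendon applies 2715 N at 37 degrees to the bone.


F_eff = F_tendon * cos(theta)
theta = 37 deg = 0.6458 rad
cos(theta) = 0.7986
F_eff = 2715 * 0.7986
F_eff = 2168.2954


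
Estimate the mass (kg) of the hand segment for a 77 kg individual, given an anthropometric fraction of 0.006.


m_segment = body_mass * fraction
m_segment = 77 * 0.006
m_segment = 0.4620


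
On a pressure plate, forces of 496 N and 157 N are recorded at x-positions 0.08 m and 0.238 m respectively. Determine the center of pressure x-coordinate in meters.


COP_x = (F1*x1 + F2*x2) / (F1 + F2)
COP_x = (496*0.08 + 157*0.238) / (496 + 157)
Numerator = 77.0460
Denominator = 653
COP_x = 0.1180


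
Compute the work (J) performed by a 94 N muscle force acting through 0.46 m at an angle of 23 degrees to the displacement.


W = F * d * cos(theta)
theta = 23 deg = 0.4014 rad
cos(theta) = 0.9205
W = 94 * 0.46 * 0.9205
W = 39.8026


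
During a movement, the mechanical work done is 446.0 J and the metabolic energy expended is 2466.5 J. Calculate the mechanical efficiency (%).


eta = (W_mech / E_meta) * 100
eta = (446.0 / 2466.5) * 100
ratio = 0.1808
eta = 18.0823


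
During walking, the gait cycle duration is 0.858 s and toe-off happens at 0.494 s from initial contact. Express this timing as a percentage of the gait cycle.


pct = (event_time / cycle_time) * 100
pct = (0.494 / 0.858) * 100
ratio = 0.5758
pct = 57.5758


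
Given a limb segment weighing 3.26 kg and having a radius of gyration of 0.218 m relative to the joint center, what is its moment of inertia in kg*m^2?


I = m * k^2
I = 3.26 * 0.218^2
k^2 = 0.0475
I = 0.1549


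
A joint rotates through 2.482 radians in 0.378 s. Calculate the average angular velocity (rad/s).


omega = delta_theta / delta_t
omega = 2.482 / 0.378
omega = 6.5661


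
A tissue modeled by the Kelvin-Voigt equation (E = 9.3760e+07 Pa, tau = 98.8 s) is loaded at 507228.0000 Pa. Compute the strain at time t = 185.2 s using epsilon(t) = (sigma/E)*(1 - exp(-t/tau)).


epsilon(t) = (sigma/E) * (1 - exp(-t/tau))
sigma/E = 507228.0000 / 9.3760e+07 = 0.0054
exp(-t/tau) = exp(-185.2 / 98.8) = 0.1534
epsilon = 0.0054 * (1 - 0.1534)
epsilon = 0.0046


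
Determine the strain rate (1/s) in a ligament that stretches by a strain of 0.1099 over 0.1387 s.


strain_rate = delta_strain / delta_t
strain_rate = 0.1099 / 0.1387
strain_rate = 0.7924


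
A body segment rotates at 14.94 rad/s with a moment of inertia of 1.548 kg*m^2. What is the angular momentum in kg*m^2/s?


L = I * omega
L = 1.548 * 14.94
L = 23.1271


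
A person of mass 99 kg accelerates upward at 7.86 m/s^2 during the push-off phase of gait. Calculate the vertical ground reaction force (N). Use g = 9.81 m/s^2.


GRF = m * (g + a)
GRF = 99 * (9.81 + 7.86)
GRF = 99 * 17.6700
GRF = 1749.3300


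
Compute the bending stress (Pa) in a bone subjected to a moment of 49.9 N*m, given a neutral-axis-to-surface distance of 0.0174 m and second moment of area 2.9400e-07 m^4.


sigma = M * c / I
sigma = 49.9 * 0.0174 / 2.9400e-07
M * c = 0.8683
sigma = 2.9533e+06


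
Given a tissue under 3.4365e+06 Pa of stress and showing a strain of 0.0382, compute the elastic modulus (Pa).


E = stress / strain
E = 3.4365e+06 / 0.0382
E = 8.9961e+07


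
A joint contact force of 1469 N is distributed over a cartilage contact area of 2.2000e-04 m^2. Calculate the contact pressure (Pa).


P = F / A
P = 1469 / 2.2000e-04
P = 6.6773e+06


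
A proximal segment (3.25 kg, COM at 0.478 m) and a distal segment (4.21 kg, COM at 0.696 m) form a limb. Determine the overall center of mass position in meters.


COM = (m1*x1 + m2*x2) / (m1 + m2)
COM = (3.25*0.478 + 4.21*0.696) / (3.25 + 4.21)
Numerator = 4.4837
Denominator = 7.4600
COM = 0.6010


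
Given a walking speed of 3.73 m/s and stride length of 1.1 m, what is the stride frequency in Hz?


f = v / stride_length
f = 3.73 / 1.1
f = 3.3909


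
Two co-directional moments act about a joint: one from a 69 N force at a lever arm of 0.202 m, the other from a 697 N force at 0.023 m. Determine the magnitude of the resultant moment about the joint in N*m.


M = F1 * d1 + F2 * d2
M = 69 * 0.202 + 697 * 0.023
M = 13.9380 + 16.0310
M = 29.9690


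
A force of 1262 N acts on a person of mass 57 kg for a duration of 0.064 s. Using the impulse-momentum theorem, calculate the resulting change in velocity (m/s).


J = F * dt = 1262 * 0.064 = 80.7680 N*s
delta_v = J / m
delta_v = 80.7680 / 57
delta_v = 1.4170


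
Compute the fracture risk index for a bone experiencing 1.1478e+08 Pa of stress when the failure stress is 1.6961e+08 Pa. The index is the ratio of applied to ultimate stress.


FRI = applied / ultimate
FRI = 1.1478e+08 / 1.6961e+08
FRI = 0.6767


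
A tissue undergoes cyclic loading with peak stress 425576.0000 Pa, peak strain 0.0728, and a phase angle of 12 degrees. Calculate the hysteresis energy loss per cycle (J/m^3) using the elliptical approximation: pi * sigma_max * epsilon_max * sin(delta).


E_loss = pi * sigma_max * epsilon_max * sin(delta)
delta = 12 deg = 0.2094 rad
sin(delta) = 0.2079
E_loss = pi * 425576.0000 * 0.0728 * 0.2079
E_loss = 20236.5880
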